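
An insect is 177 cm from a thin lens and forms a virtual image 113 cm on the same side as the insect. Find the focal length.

f = -313 cm (diverging)

Virtual image ⇒ d_i = −113 cm.
1/f = 1/d_o + 1/d_i = 1/(177) + 1/(-113) = -0.003200, so f = -313 cm.
Since f is negative, the thin lens is diverging.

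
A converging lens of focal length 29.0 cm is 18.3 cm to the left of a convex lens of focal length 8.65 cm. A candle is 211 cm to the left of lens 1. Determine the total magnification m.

m = -0.0575

Lens 1: 1/d_i1 = 1/(29.0) − 1/(211) = 0.02974, so d_i1 = 33.62 cm; m₁ = −d_i1/d_o1 = -0.1593.
d_o2 = 18.3 − (33.62) = -15.32 cm (virtual object).
Lens 2: 1/d_i2 = 1/(8.65) − 1/(-15.32) = 0.1809, so d_i2 = 5.528 cm; m₂ = −d_i2/d_o2 = +0.3609.
m = m₁·m₂ = (-0.1593)(+0.3609) = -0.0575.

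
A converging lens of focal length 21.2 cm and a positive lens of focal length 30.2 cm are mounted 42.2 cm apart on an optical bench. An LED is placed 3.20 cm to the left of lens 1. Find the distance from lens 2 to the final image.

88.0 cm

Lens 1: 1/d_i1 = 1/f₁ − 1/d_o1 = 1/(21.2) − 1/(3.20) = -0.2653, so d_i1 = -3.769 cm.
The intermediate image is 3.769 cm to the left of lens 1 (virtual), which is 42.2 − (-3.769) = 45.97 cm to the left of lens 2, so d_o2 = +45.97 cm.
Lens 2: 1/d_i2 = 1/f₂ − 1/d_o2 = 1/(30.2) − 1/(45.97) = 0.01136, so d_i2 = 88.0 cm.
The final image is real, 88.0 cm to the right of lens 2 (overall magnification ≈ -2.3).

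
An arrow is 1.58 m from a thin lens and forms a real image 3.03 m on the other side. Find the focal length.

Real image ⇒ d_i = +3.03 m.
1/f = 1/d_o + 1/d_i = 1/(1.58) + 1/(3.03) = 0.9629, so f = 1.04 m.
Since f is positive, the thin lens is converging.

f = 1.04 m (converging)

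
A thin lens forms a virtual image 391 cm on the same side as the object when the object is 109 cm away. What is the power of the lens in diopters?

P = +0.662 D

Virtual image ⇒ d_i = −391 cm.
1/f = 1/d_o + 1/d_i = 1/(109) + 1/(-391) = 0.006617 cm⁻¹.
f = 151.1 cm = 1.511 m, so P = 1/f = +0.662 D.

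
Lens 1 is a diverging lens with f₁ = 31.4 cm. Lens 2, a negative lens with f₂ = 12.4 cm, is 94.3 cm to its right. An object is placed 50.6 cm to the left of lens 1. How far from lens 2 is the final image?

11.2 cm

Lens 1 is diverging, so f₁ = −31.4 cm.
Lens 1: 1/d_i1 = 1/f₁ − 1/d_o1 = 1/(-31.4) − 1/(50.6) = -0.05161, so d_i1 = -19.38 cm.
The intermediate image is 19.38 cm to the left of lens 1 (virtual), which is 94.3 − (-19.38) = 113.7 cm to the left of lens 2, so d_o2 = +113.7 cm.
Lens 2 is diverging, so f₂ = −12.4 cm.
Lens 2: 1/d_i2 = 1/f₂ − 1/d_o2 = 1/(-12.4) − 1/(113.7) = -0.08944, so d_i2 = -11.2 cm.
The final image is virtual, 11.2 cm to the left of lens 2 (overall magnification ≈ 0.038).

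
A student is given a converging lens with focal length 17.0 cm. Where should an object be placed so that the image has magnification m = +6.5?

14.4 cm

m = −d_i/d_o ⇒ d_i = −m·d_o.
1/f = 1/d_o + 1/d_i = 1/d_o − 1/(m·d_o) = (1 − 1/m)/d_o, so d_o = f(1 − 1/m) = (17.00)(1 − 1/(+6.5)) = 14.4 cm.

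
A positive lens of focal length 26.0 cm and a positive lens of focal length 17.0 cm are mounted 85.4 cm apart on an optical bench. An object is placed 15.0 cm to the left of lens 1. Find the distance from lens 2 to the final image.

Lens 1: 1/d_i1 = 1/f₁ − 1/d_o1 = 1/(26.0) − 1/(15.0) = -0.02821, so d_i1 = -35.45 cm.
The intermediate image is 35.45 cm to the left of lens 1 (virtual), which is 85.4 − (-35.45) = 120.9 cm to the left of lens 2, so d_o2 = +120.9 cm.
Lens 2: 1/d_i2 = 1/f₂ − 1/d_o2 = 1/(17.0) − 1/(120.9) = 0.05055, so d_i2 = 19.8 cm.
The final image is real, 19.8 cm to the right of lens 2 (overall magnification ≈ -0.39).

19.8 cm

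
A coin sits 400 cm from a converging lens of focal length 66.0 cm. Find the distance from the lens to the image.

Thin-lens equation: 1/q = 1/f − 1/p = 1/(66.00) − 1/(400) = 0.01515 − 0.002500 = 0.01265, so q = 79.0 cm.
The image is real, inverted and reduced, on the far side of the lens.

79.0 cm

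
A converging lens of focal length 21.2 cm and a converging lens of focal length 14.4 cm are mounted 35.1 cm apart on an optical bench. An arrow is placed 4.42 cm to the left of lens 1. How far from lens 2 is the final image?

22.3 cm

Lens 1: 1/d_i1 = 1/f₁ − 1/d_o1 = 1/(21.2) − 1/(4.42) = -0.1791, so d_i1 = -5.584 cm.
The intermediate image is 5.584 cm to the left of lens 1 (virtual), which is 35.1 − (-5.584) = 40.68 cm to the left of lens 2, so d_o2 = +40.68 cm.
Lens 2: 1/d_i2 = 1/f₂ − 1/d_o2 = 1/(14.4) − 1/(40.68) = 0.04486, so d_i2 = 22.3 cm.
The final image is real, 22.3 cm to the right of lens 2 (overall magnification ≈ -0.69).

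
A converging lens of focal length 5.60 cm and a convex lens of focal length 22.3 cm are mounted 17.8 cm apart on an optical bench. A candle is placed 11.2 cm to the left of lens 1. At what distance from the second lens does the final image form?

Lens 1: 1/d_i1 = 1/f₁ − 1/d_o1 = 1/(5.60) − 1/(11.2) = 0.08929, so d_i1 = 11.20 cm.
The intermediate image is 11.20 cm to the right of lens 1, which is 17.8 − (11.20) = 6.600 cm to the left of lens 2, so d_o2 = +6.600 cm.
Lens 2: 1/d_i2 = 1/f₂ − 1/d_o2 = 1/(22.3) − 1/(6.600) = -0.1067, so d_i2 = -9.37 cm.
The final image is virtual, 9.37 cm to the left of lens 2 (overall magnification ≈ -1.4).

9.37 cm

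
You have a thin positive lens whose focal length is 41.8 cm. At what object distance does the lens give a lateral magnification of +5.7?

m = −d_i/d_o ⇒ d_i = −m·d_o.
1/f = 1/d_o + 1/d_i = 1/d_o − 1/(m·d_o) = (1 − 1/m)/d_o, so d_o = f(1 − 1/m) = (41.80)(1 − 1/(+5.7)) = 34.5 cm.

34.5 cm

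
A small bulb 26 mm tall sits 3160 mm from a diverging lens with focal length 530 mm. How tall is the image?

For a diverging lens, f = -530 mm.
1/d_i = 1/f − 1/d_o = 1/(-530.0) − 1/(3160) = -0.002203, so d_i = -453.9 mm.
m = −d_i/d_o = +0.1436.
|h_i| = |m|·h_o = 0.1436 × 26 = 3.73 mm. The image is virtual, upright and reduced, on the same side as the object.

3.73 mm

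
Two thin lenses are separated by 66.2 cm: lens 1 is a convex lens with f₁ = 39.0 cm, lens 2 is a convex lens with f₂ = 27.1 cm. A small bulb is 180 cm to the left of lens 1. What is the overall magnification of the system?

m = -0.701

Lens 1: 1/d_i1 = 1/(39.0) − 1/(180) = 0.02009, so d_i1 = 49.79 cm; m₁ = −d_i1/d_o1 = -0.2766.
d_o2 = 66.2 − (49.79) = 16.41 cm.
Lens 2: 1/d_i2 = 1/(27.1) − 1/(16.41) = -0.02404, so d_i2 = -41.60 cm; m₂ = −d_i2/d_o2 = +2.535.
m = m₁·m₂ = (-0.2766)(+2.535) = -0.701.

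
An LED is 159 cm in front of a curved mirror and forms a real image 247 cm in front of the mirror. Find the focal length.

f = 96.7 cm (concave)

Real image ⇒ d_i = +247 cm.
1/f = 1/d_o + 1/d_i = 1/(159) + 1/(247) = 0.01034, so f = 96.7 cm.
Since f is positive, the curved mirror is concave.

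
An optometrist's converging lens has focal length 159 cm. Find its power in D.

P = +0.629 D

f = 159 cm = 1.59 m.
P = 1/f = 1/(1.59 m) = +0.629 D.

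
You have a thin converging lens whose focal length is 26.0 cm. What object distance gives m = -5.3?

30.9 cm

m = −d_i/d_o ⇒ d_i = −m·d_o.
1/f = 1/d_o + 1/d_i = 1/d_o − 1/(m·d_o) = (1 − 1/m)/d_o, so d_o = f(1 − 1/m) = (26.00)(1 − 1/(-5.3)) = 30.9 cm.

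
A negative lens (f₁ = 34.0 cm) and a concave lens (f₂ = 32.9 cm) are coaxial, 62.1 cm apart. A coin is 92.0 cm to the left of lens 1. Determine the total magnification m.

f₁ = −34.0 cm (diverging).
Lens 1: 1/d_i1 = 1/(-34.0) − 1/(92.0) = -0.04028, so d_i1 = -24.83 cm; m₁ = −d_i1/d_o1 = +0.2699.
d_o2 = 62.1 − (-24.83) = 86.93 cm.
f₂ = −32.9 cm (diverging).
Lens 2: 1/d_i2 = 1/(-32.9) − 1/(86.93) = -0.04190, so d_i2 = -23.87 cm; m₂ = −d_i2/d_o2 = +0.2746.
m = m₁·m₂ = (+0.2699)(+0.2746) = +0.0741.

m = +0.0741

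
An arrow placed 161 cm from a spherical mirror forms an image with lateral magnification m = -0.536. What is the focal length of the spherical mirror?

m = −d_i/d_o ⇒ d_i = −m·d_o = −(-0.536)·(161) = 86.30 cm.
1/f = 1/d_o + 1/d_i = 1/(161) + 1/(86.30) = 0.01780, so f = 56.2 cm.
Since f is positive, the spherical mirror is concave.

f = 56.2 cm (concave)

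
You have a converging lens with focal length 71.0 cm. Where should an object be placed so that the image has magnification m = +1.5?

23.7 cm

m = −d_i/d_o ⇒ d_i = −m·d_o.
1/f = 1/d_o + 1/d_i = 1/d_o − 1/(m·d_o) = (1 − 1/m)/d_o, so d_o = f(1 − 1/m) = (71.00)(1 − 1/(+1.5)) = 23.7 cm.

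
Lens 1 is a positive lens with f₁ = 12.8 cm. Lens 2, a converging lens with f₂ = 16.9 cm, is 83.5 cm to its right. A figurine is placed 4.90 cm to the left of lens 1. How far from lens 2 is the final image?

Lens 1: 1/d_i1 = 1/f₁ − 1/d_o1 = 1/(12.8) − 1/(4.90) = -0.1260, so d_i1 = -7.939 cm.
The intermediate image is 7.939 cm to the left of lens 1 (virtual), which is 83.5 − (-7.939) = 91.44 cm to the left of lens 2, so d_o2 = +91.44 cm.
Lens 2: 1/d_i2 = 1/f₂ − 1/d_o2 = 1/(16.9) − 1/(91.44) = 0.04824, so d_i2 = 20.7 cm.
The final image is real, 20.7 cm to the right of lens 2 (overall magnification ≈ -0.37).

20.7 cm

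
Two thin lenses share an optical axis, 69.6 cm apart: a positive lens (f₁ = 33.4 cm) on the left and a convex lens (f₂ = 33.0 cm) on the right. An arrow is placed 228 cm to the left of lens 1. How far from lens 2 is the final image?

397 cm

Lens 1: 1/d_i1 = 1/f₁ − 1/d_o1 = 1/(33.4) − 1/(228) = 0.02555, so d_i1 = 39.13 cm.
The intermediate image is 39.13 cm to the right of lens 1, which is 69.6 − (39.13) = 30.47 cm to the left of lens 2, so d_o2 = +30.47 cm.
Lens 2: 1/d_i2 = 1/f₂ − 1/d_o2 = 1/(33.0) − 1/(30.47) = -0.002516, so d_i2 = -397 cm.
The final image is virtual, 397 cm to the left of lens 2 (overall magnification ≈ -2.2).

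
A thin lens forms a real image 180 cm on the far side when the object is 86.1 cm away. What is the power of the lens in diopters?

P = +1.72 D

d_i = +180 cm.
1/f = 1/d_o + 1/d_i = 1/(86.1) + 1/(180) = 0.01717 cm⁻¹.
f = 58.24 cm = 0.5824 m, so P = 1/f = +1.72 D.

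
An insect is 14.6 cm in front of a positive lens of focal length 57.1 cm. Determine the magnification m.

m = +1.34

1/d_i = 1/f − 1/d_o = 1/(57.10) − 1/(14.6) = -0.05098, so d_i = -19.62 cm.
m = −d_i/d_o = −(-19.62)/(14.6) = +1.34.
The image is virtual, upright and enlarged, on the same side as the object.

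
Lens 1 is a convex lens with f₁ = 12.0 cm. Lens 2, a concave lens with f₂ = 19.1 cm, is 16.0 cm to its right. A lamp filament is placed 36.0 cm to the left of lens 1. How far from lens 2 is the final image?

2.23 cm

Lens 1: 1/d_i1 = 1/f₁ − 1/d_o1 = 1/(12.0) − 1/(36.0) = 0.05556, so d_i1 = 18.00 cm.
The intermediate image is 18.00 cm to the right of lens 1, which lies 2.000 cm to the right of lens 2 — a virtual object — so d_o2 = −2.000 cm.
Lens 2 is diverging, so f₂ = −19.1 cm.
Lens 2: 1/d_i2 = 1/f₂ − 1/d_o2 = 1/(-19.1) − 1/(-2.000) = 0.4476, so d_i2 = 2.23 cm.
The final image is real, 2.23 cm to the right of lens 2 (overall magnification ≈ -0.56).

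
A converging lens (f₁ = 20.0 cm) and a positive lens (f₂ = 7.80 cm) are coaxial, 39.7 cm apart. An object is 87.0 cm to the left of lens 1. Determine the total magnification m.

m = +0.393

Lens 1: 1/d_i1 = 1/(20.0) − 1/(87.0) = 0.03851, so d_i1 = 25.97 cm; m₁ = −d_i1/d_o1 = -0.2985.
d_o2 = 39.7 − (25.97) = 13.73 cm.
Lens 2: 1/d_i2 = 1/(7.80) − 1/(13.73) = 0.05537, so d_i2 = 18.06 cm; m₂ = −d_i2/d_o2 = -1.315.
m = m₁·m₂ = (-0.2985)(-1.315) = +0.393.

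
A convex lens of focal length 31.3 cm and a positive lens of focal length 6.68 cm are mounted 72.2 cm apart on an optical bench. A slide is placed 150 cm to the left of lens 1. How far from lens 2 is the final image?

Lens 1: 1/d_i1 = 1/f₁ − 1/d_o1 = 1/(31.3) − 1/(150) = 0.02528, so d_i1 = 39.55 cm.
The intermediate image is 39.55 cm to the right of lens 1, which is 72.2 − (39.55) = 32.65 cm to the left of lens 2, so d_o2 = +32.65 cm.
Lens 2: 1/d_i2 = 1/f₂ − 1/d_o2 = 1/(6.68) − 1/(32.65) = 0.1191, so d_i2 = 8.40 cm.
The final image is real, 8.40 cm to the right of lens 2 (overall magnification ≈ 0.068).

8.40 cm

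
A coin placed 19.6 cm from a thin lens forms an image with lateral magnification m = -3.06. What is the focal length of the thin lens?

m = −d_i/d_o ⇒ d_i = −m·d_o = −(-3.06)·(19.6) = 59.98 cm.
1/f = 1/d_o + 1/d_i = 1/(19.6) + 1/(59.98) = 0.06769, so f = 14.8 cm.
Since f is positive, the thin lens is converging.

f = 14.8 cm (converging)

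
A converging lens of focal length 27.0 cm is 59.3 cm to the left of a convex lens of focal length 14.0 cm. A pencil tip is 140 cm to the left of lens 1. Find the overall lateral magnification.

Lens 1: 1/d_i1 = 1/(27.0) − 1/(140) = 0.02989, so d_i1 = 33.45 cm; m₁ = −d_i1/d_o1 = -0.2389.
d_o2 = 59.3 − (33.45) = 25.85 cm.
Lens 2: 1/d_i2 = 1/(14.0) − 1/(25.85) = 0.03274, so d_i2 = 30.54 cm; m₂ = −d_i2/d_o2 = -1.181.
m = m₁·m₂ = (-0.2389)(-1.181) = +0.282.

m = +0.282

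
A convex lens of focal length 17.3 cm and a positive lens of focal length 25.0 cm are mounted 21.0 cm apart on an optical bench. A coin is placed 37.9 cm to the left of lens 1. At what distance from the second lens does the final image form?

Lens 1: 1/d_i1 = 1/f₁ − 1/d_o1 = 1/(17.3) − 1/(37.9) = 0.03142, so d_i1 = 31.83 cm.
The intermediate image is 31.83 cm to the right of lens 1, which lies 10.83 cm to the right of lens 2 — a virtual object — so d_o2 = −10.83 cm.
Lens 2: 1/d_i2 = 1/f₂ − 1/d_o2 = 1/(25.0) − 1/(-10.83) = 0.1323, so d_i2 = 7.56 cm.
The final image is real, 7.56 cm to the right of lens 2 (overall magnification ≈ -0.59).

7.56 cm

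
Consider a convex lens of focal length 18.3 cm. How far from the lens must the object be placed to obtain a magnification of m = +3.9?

m = −d_i/d_o ⇒ d_i = −m·d_o.
1/f = 1/d_o + 1/d_i = 1/d_o − 1/(m·d_o) = (1 − 1/m)/d_o, so d_o = f(1 − 1/m) = (18.30)(1 − 1/(+3.9)) = 13.6 cm.

13.6 cm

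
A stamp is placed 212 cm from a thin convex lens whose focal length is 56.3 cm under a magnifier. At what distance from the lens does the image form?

76.7 cm

Thin-lens equation: 1/q = 1/f − 1/p = 1/(56.30) − 1/(212) = 0.01776 − 0.004717 = 0.01305, so q = 76.7 cm.
The image is real, inverted and reduced, on the far side of the lens.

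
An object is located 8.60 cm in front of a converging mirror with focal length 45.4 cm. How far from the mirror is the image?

Mirror equation: 1/s_i = 1/f − 1/s_o = 1/(45.40) − 1/(8.60) = 0.02203 − 0.1163 = -0.09425, so s_i = -10.6 cm.
The image is virtual, upright and enlarged, behind the mirror.

10.6 cm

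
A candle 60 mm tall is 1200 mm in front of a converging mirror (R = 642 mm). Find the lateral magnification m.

m = -0.365

f = R/2 = 642/2 = 321.0 mm.
1/d_i = 1/f − 1/d_o = 1/(321.0) − 1/(1200) = 0.002282, so d_i = 438.2 mm.
m = −d_i/d_o = −(438.2)/(1200) = -0.365.
The image is real, inverted and reduced, in front of the mirror.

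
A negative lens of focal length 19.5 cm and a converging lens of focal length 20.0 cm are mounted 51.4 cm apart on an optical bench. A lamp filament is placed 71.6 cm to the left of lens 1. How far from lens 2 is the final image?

Lens 1 is diverging, so f₁ = −19.5 cm.
Lens 1: 1/d_i1 = 1/f₁ − 1/d_o1 = 1/(-19.5) − 1/(71.6) = -0.06525, so d_i1 = -15.33 cm.
The intermediate image is 15.33 cm to the left of lens 1 (virtual), which is 51.4 − (-15.33) = 66.73 cm to the left of lens 2, so d_o2 = +66.73 cm.
Lens 2: 1/d_i2 = 1/f₂ − 1/d_o2 = 1/(20.0) − 1/(66.73) = 0.03501, so d_i2 = 28.6 cm.
The final image is real, 28.6 cm to the right of lens 2 (overall magnification ≈ -0.092).

28.6 cm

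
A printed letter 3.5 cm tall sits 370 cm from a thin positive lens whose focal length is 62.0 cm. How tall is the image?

1/d_i = 1/f − 1/d_o = 1/(62.00) − 1/(370) = 0.01343, so d_i = 74.48 cm.
m = −d_i/d_o = -0.2013.
|h_i| = |m|·h_o = 0.2013 × 3.5 = 0.705 cm. The image is real, inverted and reduced, on the far side of the lens.

0.705 cm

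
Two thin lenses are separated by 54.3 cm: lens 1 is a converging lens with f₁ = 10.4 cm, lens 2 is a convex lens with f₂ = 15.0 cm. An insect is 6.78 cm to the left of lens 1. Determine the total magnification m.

Lens 1: 1/d_i1 = 1/(10.4) − 1/(6.78) = -0.05134, so d_i1 = -19.48 cm; m₁ = −d_i1/d_o1 = +2.873.
d_o2 = 54.3 − (-19.48) = 73.78 cm.
Lens 2: 1/d_i2 = 1/(15.0) − 1/(73.78) = 0.05311, so d_i2 = 18.83 cm; m₂ = −d_i2/d_o2 = -0.2552.
m = m₁·m₂ = (+2.873)(-0.2552) = -0.733.

m = -0.733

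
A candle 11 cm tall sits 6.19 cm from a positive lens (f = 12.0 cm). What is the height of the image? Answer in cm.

22.7 cm

1/d_i = 1/f − 1/d_o = 1/(12.00) − 1/(6.19) = -0.07822, so d_i = -12.78 cm.
m = −d_i/d_o = +2.065.
|h_i| = |m|·h_o = 2.065 × 11 = 22.7 cm. The image is virtual, upright and enlarged, on the same side as the object.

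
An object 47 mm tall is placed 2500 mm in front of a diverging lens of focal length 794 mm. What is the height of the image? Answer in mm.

11.3 mm

For a diverging lens, f = -794 mm.
1/d_i = 1/f − 1/d_o = 1/(-794.0) − 1/(2500) = -0.001659, so d_i = -602.6 mm.
m = −d_i/d_o = +0.2410.
|h_i| = |m|·h_o = 0.2410 × 47 = 11.3 mm. The image is virtual, upright and reduced, on the same side as the object.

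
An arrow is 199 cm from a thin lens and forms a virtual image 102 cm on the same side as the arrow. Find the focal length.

f = -209 cm (diverging)

Virtual image ⇒ d_i = −102 cm.
1/f = 1/d_o + 1/d_i = 1/(199) + 1/(-102) = -0.004779, so f = -209 cm.
Since f is negative, the thin lens is diverging.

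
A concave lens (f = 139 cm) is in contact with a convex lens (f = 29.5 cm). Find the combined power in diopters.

P = +2.67 D

P₁ = 1/f₁ = 1/(-1.39 m) = -0.7194 D; P₂ = 1/f₂ = 1/(0.295 m) = +3.390 D.
For thin lenses in contact, P = P₁ + P₂ = (-0.7194) + (+3.390) = +2.67 D.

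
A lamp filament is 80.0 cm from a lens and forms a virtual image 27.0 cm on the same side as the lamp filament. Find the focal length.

f = -40.8 cm (diverging)

Virtual image ⇒ d_i = −27.0 cm.
1/f = 1/d_o + 1/d_i = 1/(80.0) + 1/(-27.0) = -0.02454, so f = -40.8 cm.
Since f is negative, the lens is diverging.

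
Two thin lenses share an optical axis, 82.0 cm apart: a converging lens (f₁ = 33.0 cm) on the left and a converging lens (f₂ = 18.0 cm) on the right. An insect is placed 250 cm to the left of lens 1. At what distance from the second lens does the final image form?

Lens 1: 1/d_i1 = 1/f₁ − 1/d_o1 = 1/(33.0) − 1/(250) = 0.02630, so d_i1 = 38.02 cm.
The intermediate image is 38.02 cm to the right of lens 1, which is 82.0 − (38.02) = 43.98 cm to the left of lens 2, so d_o2 = +43.98 cm.
Lens 2: 1/d_i2 = 1/f₂ − 1/d_o2 = 1/(18.0) − 1/(43.98) = 0.03282, so d_i2 = 30.5 cm.
The final image is real, 30.5 cm to the right of lens 2 (overall magnification ≈ 0.11).

30.5 cm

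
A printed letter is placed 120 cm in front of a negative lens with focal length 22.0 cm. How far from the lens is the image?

For a negative lens, f = -22.0 cm.
Lens equation: 1/q = 1/f − 1/p = 1/(-22.00) − 1/(120) = -0.04545 − 0.008333 = -0.05379, so q = -18.6 cm.
The image is virtual, upright and reduced, on the same side as the object.

18.6 cm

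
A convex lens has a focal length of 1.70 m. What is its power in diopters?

P = 1/f = 1/(1.70 m) = +0.588 D.

P = +0.588 D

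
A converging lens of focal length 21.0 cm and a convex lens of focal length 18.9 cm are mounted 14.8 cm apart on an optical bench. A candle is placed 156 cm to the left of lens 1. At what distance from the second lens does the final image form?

Lens 1: 1/d_i1 = 1/f₁ − 1/d_o1 = 1/(21.0) − 1/(156) = 0.04121, so d_i1 = 24.27 cm.
The intermediate image is 24.27 cm to the right of lens 1, which lies 9.470 cm to the right of lens 2 — a virtual object — so d_o2 = −9.470 cm.
Lens 2: 1/d_i2 = 1/f₂ − 1/d_o2 = 1/(18.9) − 1/(-9.470) = 0.1585, so d_i2 = 6.31 cm.
The final image is real, 6.31 cm to the right of lens 2 (overall magnification ≈ -0.10).

6.31 cm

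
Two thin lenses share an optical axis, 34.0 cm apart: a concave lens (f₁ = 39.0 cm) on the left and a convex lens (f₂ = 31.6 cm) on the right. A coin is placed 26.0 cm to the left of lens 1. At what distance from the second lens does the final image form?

Lens 1 is diverging, so f₁ = −39.0 cm.
Lens 1: 1/d_i1 = 1/f₁ − 1/d_o1 = 1/(-39.0) − 1/(26.0) = -0.06410, so d_i1 = -15.60 cm.
The intermediate image is 15.60 cm to the left of lens 1 (virtual), which is 34.0 − (-15.60) = 49.60 cm to the left of lens 2, so d_o2 = +49.60 cm.
Lens 2: 1/d_i2 = 1/f₂ − 1/d_o2 = 1/(31.6) − 1/(49.60) = 0.01148, so d_i2 = 87.1 cm.
The final image is real, 87.1 cm to the right of lens 2 (overall magnification ≈ -1.1).

87.1 cm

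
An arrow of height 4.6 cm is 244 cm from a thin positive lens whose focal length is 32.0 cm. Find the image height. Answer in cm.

1/d_i = 1/f − 1/d_o = 1/(32.00) − 1/(244) = 0.02715, so d_i = 36.83 cm.
m = −d_i/d_o = -0.1509.
|h_i| = |m|·h_o = 0.1509 × 4.6 = 0.694 cm. The image is real, inverted and reduced, on the far side of the lens.

0.694 cm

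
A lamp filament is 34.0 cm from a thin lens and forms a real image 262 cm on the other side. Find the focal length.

f = 30.1 cm (converging)

Real image ⇒ d_i = +262 cm.
1/f = 1/d_o + 1/d_i = 1/(34.0) + 1/(262) = 0.03323, so f = 30.1 cm.
Since f is positive, the thin lens is converging.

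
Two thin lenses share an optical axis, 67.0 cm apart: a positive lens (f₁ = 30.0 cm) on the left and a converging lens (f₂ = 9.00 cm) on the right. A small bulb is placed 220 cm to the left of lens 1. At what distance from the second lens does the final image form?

Lens 1: 1/d_i1 = 1/f₁ − 1/d_o1 = 1/(30.0) − 1/(220) = 0.02879, so d_i1 = 34.74 cm.
The intermediate image is 34.74 cm to the right of lens 1, which is 67.0 − (34.74) = 32.26 cm to the left of lens 2, so d_o2 = +32.26 cm.
Lens 2: 1/d_i2 = 1/f₂ − 1/d_o2 = 1/(9.00) − 1/(32.26) = 0.08011, so d_i2 = 12.5 cm.
The final image is real, 12.5 cm to the right of lens 2 (overall magnification ≈ 0.061).

12.5 cm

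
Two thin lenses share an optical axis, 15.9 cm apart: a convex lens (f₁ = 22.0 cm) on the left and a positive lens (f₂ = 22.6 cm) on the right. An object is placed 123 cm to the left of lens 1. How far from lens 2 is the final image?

7.35 cm

Lens 1: 1/d_i1 = 1/f₁ − 1/d_o1 = 1/(22.0) − 1/(123) = 0.03732, so d_i1 = 26.79 cm.
The intermediate image is 26.79 cm to the right of lens 1, which lies 10.89 cm to the right of lens 2 — a virtual object — so d_o2 = −10.89 cm.
Lens 2: 1/d_i2 = 1/f₂ − 1/d_o2 = 1/(22.6) − 1/(-10.89) = 0.1361, so d_i2 = 7.35 cm.
The final image is real, 7.35 cm to the right of lens 2 (overall magnification ≈ -0.15).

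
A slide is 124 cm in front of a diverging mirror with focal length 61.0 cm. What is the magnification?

m = +0.330

For a diverging mirror, f = -61.0 cm.
1/d_i = 1/f − 1/d_o = 1/(-61.00) − 1/(124) = -0.02446, so d_i = -40.89 cm.
m = −d_i/d_o = −(-40.89)/(124) = +0.330.
The image is virtual, upright and reduced, behind the mirror.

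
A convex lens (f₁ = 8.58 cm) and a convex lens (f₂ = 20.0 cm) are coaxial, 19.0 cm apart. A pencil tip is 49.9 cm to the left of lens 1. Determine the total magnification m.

Lens 1: 1/d_i1 = 1/(8.58) − 1/(49.9) = 0.09651, so d_i1 = 10.36 cm; m₁ = −d_i1/d_o1 = -0.2076.
d_o2 = 19.0 − (10.36) = 8.640 cm.
Lens 2: 1/d_i2 = 1/(20.0) − 1/(8.640) = -0.06574, so d_i2 = -15.21 cm; m₂ = −d_i2/d_o2 = +1.761.
m = m₁·m₂ = (-0.2076)(+1.761) = -0.366.

m = -0.366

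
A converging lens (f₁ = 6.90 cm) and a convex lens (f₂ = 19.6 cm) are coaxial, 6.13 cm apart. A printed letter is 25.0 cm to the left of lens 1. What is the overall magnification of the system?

m = -0.325

Lens 1: 1/d_i1 = 1/(6.90) − 1/(25.0) = 0.1049, so d_i1 = 9.530 cm; m₁ = −d_i1/d_o1 = -0.3812.
d_o2 = 6.13 − (9.530) = -3.400 cm (virtual object).
Lens 2: 1/d_i2 = 1/(19.6) − 1/(-3.400) = 0.3451, so d_i2 = 2.897 cm; m₂ = −d_i2/d_o2 = +0.8522.
m = m₁·m₂ = (-0.3812)(+0.8522) = -0.325.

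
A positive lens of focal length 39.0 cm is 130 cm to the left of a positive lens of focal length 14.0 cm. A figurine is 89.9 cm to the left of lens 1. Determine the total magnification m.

Lens 1: 1/d_i1 = 1/(39.0) − 1/(89.9) = 0.01452, so d_i1 = 68.88 cm; m₁ = −d_i1/d_o1 = -0.7662.
d_o2 = 130 − (68.88) = 61.12 cm.
Lens 2: 1/d_i2 = 1/(14.0) − 1/(61.12) = 0.05507, so d_i2 = 18.16 cm; m₂ = −d_i2/d_o2 = -0.2971.
m = m₁·m₂ = (-0.7662)(-0.2971) = +0.228.

m = +0.228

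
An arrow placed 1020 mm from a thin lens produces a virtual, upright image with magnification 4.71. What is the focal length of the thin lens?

f = 1290 mm (converging)

m = −d_i/d_o ⇒ d_i = −m·d_o = −(+4.71)·(1020) = -4804 mm.
1/f = 1/d_o + 1/d_i = 1/(1020) + 1/(-4804) = 0.0007722, so f = 1290 mm.
Since f is positive, the thin lens is converging.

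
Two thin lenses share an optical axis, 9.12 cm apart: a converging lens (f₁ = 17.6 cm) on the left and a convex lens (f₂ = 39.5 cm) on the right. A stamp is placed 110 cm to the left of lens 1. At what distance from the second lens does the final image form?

Lens 1: 1/d_i1 = 1/f₁ − 1/d_o1 = 1/(17.6) − 1/(110) = 0.04773, so d_i1 = 20.95 cm.
The intermediate image is 20.95 cm to the right of lens 1, which lies 11.83 cm to the right of lens 2 — a virtual object — so d_o2 = −11.83 cm.
Lens 2: 1/d_i2 = 1/f₂ − 1/d_o2 = 1/(39.5) − 1/(-11.83) = 0.1098, so d_i2 = 9.10 cm.
The final image is real, 9.10 cm to the right of lens 2 (overall magnification ≈ -0.15).

9.10 cm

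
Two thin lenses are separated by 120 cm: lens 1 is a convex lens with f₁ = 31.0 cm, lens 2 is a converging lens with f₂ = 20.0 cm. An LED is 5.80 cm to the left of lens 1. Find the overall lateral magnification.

Lens 1: 1/d_i1 = 1/(31.0) − 1/(5.80) = -0.1402, so d_i1 = -7.135 cm; m₁ = −d_i1/d_o1 = +1.230.
d_o2 = 120 − (-7.135) = 127.1 cm.
Lens 2: 1/d_i2 = 1/(20.0) − 1/(127.1) = 0.04213, so d_i2 = 23.73 cm; m₂ = −d_i2/d_o2 = -0.1867.
m = m₁·m₂ = (+1.230)(-0.1867) = -0.230.

m = -0.230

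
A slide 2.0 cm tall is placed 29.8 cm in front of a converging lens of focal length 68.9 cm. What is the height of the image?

1/d_i = 1/f − 1/d_o = 1/(68.90) − 1/(29.8) = -0.01904, so d_i = -52.51 cm.
m = −d_i/d_o = +1.762.
|h_i| = |m|·h_o = 1.762 × 2.0 = 3.52 cm. The image is virtual, upright and enlarged, on the same side as the object.

3.52 cm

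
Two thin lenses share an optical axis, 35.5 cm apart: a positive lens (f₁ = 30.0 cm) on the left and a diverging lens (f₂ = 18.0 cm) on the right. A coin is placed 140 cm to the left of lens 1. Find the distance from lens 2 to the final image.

3.15 cm

Lens 1: 1/d_i1 = 1/f₁ − 1/d_o1 = 1/(30.0) − 1/(140) = 0.02619, so d_i1 = 38.18 cm.
The intermediate image is 38.18 cm to the right of lens 1, which lies 2.680 cm to the right of lens 2 — a virtual object — so d_o2 = −2.680 cm.
Lens 2 is diverging, so f₂ = −18.0 cm.
Lens 2: 1/d_i2 = 1/f₂ − 1/d_o2 = 1/(-18.0) − 1/(-2.680) = 0.3176, so d_i2 = 3.15 cm.
The final image is real, 3.15 cm to the right of lens 2 (overall magnification ≈ -0.32).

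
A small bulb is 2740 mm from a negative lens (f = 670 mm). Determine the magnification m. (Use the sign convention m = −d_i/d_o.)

For a negative lens, f = -670 mm.
1/d_i = 1/f − 1/d_o = 1/(-670.0) − 1/(2740) = -0.001858, so d_i = -538.4 mm.
m = −d_i/d_o = −(-538.4)/(2740) = +0.196.
The image is virtual, upright and reduced, on the same side as the object.

m = +0.196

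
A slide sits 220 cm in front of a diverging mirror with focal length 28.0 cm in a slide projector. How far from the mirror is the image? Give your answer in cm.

For a diverging mirror, f = -28.0 cm.
Mirror equation: 1/v = 1/f − 1/u = 1/(-28.00) − 1/(220) = -0.03571 − 0.004545 = -0.04026, so v = -24.8 cm.
The image is virtual, upright and reduced, behind the mirror.

24.8 cm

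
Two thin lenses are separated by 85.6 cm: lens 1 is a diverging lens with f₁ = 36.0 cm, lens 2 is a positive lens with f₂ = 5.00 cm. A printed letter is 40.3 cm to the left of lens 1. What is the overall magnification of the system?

m = -0.0237

f₁ = −36.0 cm (diverging).
Lens 1: 1/d_i1 = 1/(-36.0) − 1/(40.3) = -0.05259, so d_i1 = -19.01 cm; m₁ = −d_i1/d_o1 = +0.4717.
d_o2 = 85.6 − (-19.01) = 104.6 cm.
Lens 2: 1/d_i2 = 1/(5.00) − 1/(104.6) = 0.1904, so d_i2 = 5.251 cm; m₂ = −d_i2/d_o2 = -0.05020.
m = m₁·m₂ = (+0.4717)(-0.05020) = -0.0237.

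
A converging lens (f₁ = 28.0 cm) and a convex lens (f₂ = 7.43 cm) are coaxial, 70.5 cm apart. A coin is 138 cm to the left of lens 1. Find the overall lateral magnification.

m = +0.0677

Lens 1: 1/d_i1 = 1/(28.0) − 1/(138) = 0.02847, so d_i1 = 35.13 cm; m₁ = −d_i1/d_o1 = -0.2546.
d_o2 = 70.5 − (35.13) = 35.37 cm.
Lens 2: 1/d_i2 = 1/(7.43) − 1/(35.37) = 0.1063, so d_i2 = 9.406 cm; m₂ = −d_i2/d_o2 = -0.2659.
m = m₁·m₂ = (-0.2546)(-0.2659) = +0.0677.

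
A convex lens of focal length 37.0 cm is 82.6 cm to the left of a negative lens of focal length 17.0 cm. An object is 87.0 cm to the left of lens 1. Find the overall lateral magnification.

Lens 1: 1/d_i1 = 1/(37.0) − 1/(87.0) = 0.01553, so d_i1 = 64.38 cm; m₁ = −d_i1/d_o1 = -0.7400.
d_o2 = 82.6 − (64.38) = 18.22 cm.
f₂ = −17.0 cm (diverging).
Lens 2: 1/d_i2 = 1/(-17.0) − 1/(18.22) = -0.1137, so d_i2 = -8.794 cm; m₂ = −d_i2/d_o2 = +0.4827.
m = m₁·m₂ = (-0.7400)(+0.4827) = -0.357.

m = -0.357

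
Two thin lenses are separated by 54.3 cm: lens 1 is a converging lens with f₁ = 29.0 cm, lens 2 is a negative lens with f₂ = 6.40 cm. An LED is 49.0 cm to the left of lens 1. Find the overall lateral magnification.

Lens 1: 1/d_i1 = 1/(29.0) − 1/(49.0) = 0.01407, so d_i1 = 71.05 cm; m₁ = −d_i1/d_o1 = -1.450.
d_o2 = 54.3 − (71.05) = -16.75 cm (virtual object).
f₂ = −6.40 cm (diverging).
Lens 2: 1/d_i2 = 1/(-6.40) − 1/(-16.75) = -0.09655, so d_i2 = -10.36 cm; m₂ = −d_i2/d_o2 = -0.6184.
m = m₁·m₂ = (-1.450)(-0.6184) = +0.897.

m = +0.897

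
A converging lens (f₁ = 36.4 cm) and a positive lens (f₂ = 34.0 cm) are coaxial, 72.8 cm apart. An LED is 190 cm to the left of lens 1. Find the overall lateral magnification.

m = -1.29

Lens 1: 1/d_i1 = 1/(36.4) − 1/(190) = 0.02221, so d_i1 = 45.03 cm; m₁ = −d_i1/d_o1 = -0.2370.
d_o2 = 72.8 − (45.03) = 27.77 cm.
Lens 2: 1/d_i2 = 1/(34.0) − 1/(27.77) = -0.006598, so d_i2 = -151.6 cm; m₂ = −d_i2/d_o2 = +5.457.
m = m₁·m₂ = (-0.2370)(+5.457) = -1.29.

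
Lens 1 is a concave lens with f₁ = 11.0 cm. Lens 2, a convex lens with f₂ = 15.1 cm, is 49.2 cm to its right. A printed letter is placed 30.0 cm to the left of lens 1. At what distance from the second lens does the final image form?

20.5 cm

Lens 1 is diverging, so f₁ = −11.0 cm.
Lens 1: 1/d_i1 = 1/f₁ − 1/d_o1 = 1/(-11.0) − 1/(30.0) = -0.1242, so d_i1 = -8.049 cm.
The intermediate image is 8.049 cm to the left of lens 1 (virtual), which is 49.2 − (-8.049) = 57.25 cm to the left of lens 2, so d_o2 = +57.25 cm.
Lens 2: 1/d_i2 = 1/f₂ − 1/d_o2 = 1/(15.1) − 1/(57.25) = 0.04876, so d_i2 = 20.5 cm.
The final image is real, 20.5 cm to the right of lens 2 (overall magnification ≈ -0.096).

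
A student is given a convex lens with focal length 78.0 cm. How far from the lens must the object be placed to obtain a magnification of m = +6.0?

65.0 cm

m = −d_i/d_o ⇒ d_i = −m·d_o.
1/f = 1/d_o + 1/d_i = 1/d_o − 1/(m·d_o) = (1 − 1/m)/d_o, so d_o = f(1 − 1/m) = (78.00)(1 − 1/(+6.0)) = 65.0 cm.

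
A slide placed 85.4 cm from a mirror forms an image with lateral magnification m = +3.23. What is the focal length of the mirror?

f = 124 cm (concave)

m = −d_i/d_o ⇒ d_i = −m·d_o = −(+3.23)·(85.4) = -275.8 cm.
1/f = 1/d_o + 1/d_i = 1/(85.4) + 1/(-275.8) = 0.008084, so f = 124 cm.
Since f is positive, the mirror is concave.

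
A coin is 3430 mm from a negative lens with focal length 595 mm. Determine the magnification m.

m = +0.148

For a negative lens, f = -595 mm.
1/d_i = 1/f − 1/d_o = 1/(-595.0) − 1/(3430) = -0.001972, so d_i = -507.0 mm.
m = −d_i/d_o = −(-507.0)/(3430) = +0.148.
The image is virtual, upright and reduced, on the same side as the object.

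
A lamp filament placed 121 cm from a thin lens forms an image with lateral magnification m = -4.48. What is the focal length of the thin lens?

f = 98.9 cm (converging)

m = −d_i/d_o ⇒ d_i = −m·d_o = −(-4.48)·(121) = 542.1 cm.
1/f = 1/d_o + 1/d_i = 1/(121) + 1/(542.1) = 0.01011, so f = 98.9 cm.
Since f is positive, the thin lens is converging.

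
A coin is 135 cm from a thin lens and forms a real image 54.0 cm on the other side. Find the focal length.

f = 38.6 cm (converging)

Real image ⇒ d_i = +54.0 cm.
1/f = 1/d_o + 1/d_i = 1/(135) + 1/(54.0) = 0.02593, so f = 38.6 cm.
Since f is positive, the thin lens is converging.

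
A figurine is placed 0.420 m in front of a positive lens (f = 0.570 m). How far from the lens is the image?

1.60 m

Lens equation: 1/d_i = 1/f − 1/d_o = 1/(0.5700) − 1/(0.420) = 1.754 − 2.381 = -0.6266, so d_i = -1.60 m.
The image is virtual, upright and enlarged, on the same side as the object.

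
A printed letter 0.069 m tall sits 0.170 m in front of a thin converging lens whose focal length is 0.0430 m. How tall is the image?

0.0234 m

1/d_i = 1/f − 1/d_o = 1/(0.04300) − 1/(0.170) = 17.37, so d_i = 0.05756 m.
m = −d_i/d_o = -0.3386.
|h_i| = |m|·h_o = 0.3386 × 0.069 = 0.0234 m. The image is real, inverted and reduced, on the far side of the lens.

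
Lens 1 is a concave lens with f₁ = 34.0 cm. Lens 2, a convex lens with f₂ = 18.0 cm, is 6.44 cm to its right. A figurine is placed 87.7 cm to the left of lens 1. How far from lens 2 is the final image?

43.0 cm

Lens 1 is diverging, so f₁ = −34.0 cm.
Lens 1: 1/d_i1 = 1/f₁ − 1/d_o1 = 1/(-34.0) − 1/(87.7) = -0.04081, so d_i1 = -24.50 cm.
The intermediate image is 24.50 cm to the left of lens 1 (virtual), which is 6.44 − (-24.50) = 30.94 cm to the left of lens 2, so d_o2 = +30.94 cm.
Lens 2: 1/d_i2 = 1/f₂ − 1/d_o2 = 1/(18.0) − 1/(30.94) = 0.02323, so d_i2 = 43.0 cm.
The final image is real, 43.0 cm to the right of lens 2 (overall magnification ≈ -0.39).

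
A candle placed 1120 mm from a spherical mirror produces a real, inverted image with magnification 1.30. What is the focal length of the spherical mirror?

m = −d_i/d_o ⇒ d_i = −m·d_o = −(-1.30)·(1120) = 1456 mm.
1/f = 1/d_o + 1/d_i = 1/(1120) + 1/(1456) = 0.001580, so f = 633 mm.
Since f is positive, the spherical mirror is concave.

f = 633 mm (concave)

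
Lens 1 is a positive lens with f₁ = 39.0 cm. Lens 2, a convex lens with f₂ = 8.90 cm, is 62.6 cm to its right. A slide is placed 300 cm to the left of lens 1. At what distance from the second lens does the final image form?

17.8 cm

Lens 1: 1/d_i1 = 1/f₁ − 1/d_o1 = 1/(39.0) − 1/(300) = 0.02231, so d_i1 = 44.83 cm.
The intermediate image is 44.83 cm to the right of lens 1, which is 62.6 − (44.83) = 17.77 cm to the left of lens 2, so d_o2 = +17.77 cm.
Lens 2: 1/d_i2 = 1/f₂ − 1/d_o2 = 1/(8.90) − 1/(17.77) = 0.05608, so d_i2 = 17.8 cm.
The final image is real, 17.8 cm to the right of lens 2 (overall magnification ≈ 0.15).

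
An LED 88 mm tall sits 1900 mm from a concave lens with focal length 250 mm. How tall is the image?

10.2 mm

For a concave lens, f = -250 mm.
1/d_i = 1/f − 1/d_o = 1/(-250.0) − 1/(1900) = -0.004526, so d_i = -220.9 mm.
m = −d_i/d_o = +0.1163.
|h_i| = |m|·h_o = 0.1163 × 88 = 10.2 mm. The image is virtual, upright and reduced, on the same side as the object.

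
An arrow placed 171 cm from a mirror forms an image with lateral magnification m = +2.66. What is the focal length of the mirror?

m = −d_i/d_o ⇒ d_i = −m·d_o = −(+2.66)·(171) = -454.9 cm.
1/f = 1/d_o + 1/d_i = 1/(171) + 1/(-454.9) = 0.003650, so f = 274 cm.
Since f is positive, the mirror is concave.

f = 274 cm (concave)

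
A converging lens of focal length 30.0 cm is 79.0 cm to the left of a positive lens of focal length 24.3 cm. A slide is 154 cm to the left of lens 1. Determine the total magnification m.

Lens 1: 1/d_i1 = 1/(30.0) − 1/(154) = 0.02684, so d_i1 = 37.26 cm; m₁ = −d_i1/d_o1 = -0.2419.
d_o2 = 79.0 − (37.26) = 41.74 cm.
Lens 2: 1/d_i2 = 1/(24.3) − 1/(41.74) = 0.01719, so d_i2 = 58.16 cm; m₂ = −d_i2/d_o2 = -1.393.
m = m₁·m₂ = (-0.2419)(-1.393) = +0.337.

m = +0.337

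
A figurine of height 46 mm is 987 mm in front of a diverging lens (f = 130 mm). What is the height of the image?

5.35 mm

For a diverging lens, f = -130 mm.
1/d_i = 1/f − 1/d_o = 1/(-130.0) − 1/(987) = -0.008705, so d_i = -114.9 mm.
m = −d_i/d_o = +0.1164.
|h_i| = |m|·h_o = 0.1164 × 46 = 5.35 mm. The image is virtual, upright and reduced, on the same side as the object.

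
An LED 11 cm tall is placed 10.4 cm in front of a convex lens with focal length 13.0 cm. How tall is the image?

55.0 cm

1/d_i = 1/f − 1/d_o = 1/(13.00) − 1/(10.4) = -0.01923, so d_i = -52.00 cm.
m = −d_i/d_o = +5.000.
|h_i| = |m|·h_o = 5.000 × 11 = 55.0 cm. The image is virtual, upright and enlarged, on the same side as the object.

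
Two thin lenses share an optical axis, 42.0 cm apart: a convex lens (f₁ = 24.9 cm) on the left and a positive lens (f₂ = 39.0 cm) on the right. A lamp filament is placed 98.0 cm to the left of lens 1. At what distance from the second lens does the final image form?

11.1 cm

Lens 1: 1/d_i1 = 1/f₁ − 1/d_o1 = 1/(24.9) − 1/(98.0) = 0.02996, so d_i1 = 33.38 cm.
The intermediate image is 33.38 cm to the right of lens 1, which is 42.0 − (33.38) = 8.620 cm to the left of lens 2, so d_o2 = +8.620 cm.
Lens 2: 1/d_i2 = 1/f₂ − 1/d_o2 = 1/(39.0) − 1/(8.620) = -0.09037, so d_i2 = -11.1 cm.
The final image is virtual, 11.1 cm to the left of lens 2 (overall magnification ≈ -0.44).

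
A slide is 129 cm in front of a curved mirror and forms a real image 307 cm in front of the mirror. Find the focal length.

Real image ⇒ d_i = +307 cm.
1/f = 1/d_o + 1/d_i = 1/(129) + 1/(307) = 0.01101, so f = 90.8 cm.
Since f is positive, the curved mirror is concave.

f = 90.8 cm (concave)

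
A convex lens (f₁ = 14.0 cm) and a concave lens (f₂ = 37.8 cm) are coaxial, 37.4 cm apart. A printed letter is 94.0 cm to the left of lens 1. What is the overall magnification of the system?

Lens 1: 1/d_i1 = 1/(14.0) − 1/(94.0) = 0.06079, so d_i1 = 16.45 cm; m₁ = −d_i1/d_o1 = -0.1750.
d_o2 = 37.4 − (16.45) = 20.95 cm.
f₂ = −37.8 cm (diverging).
Lens 2: 1/d_i2 = 1/(-37.8) − 1/(20.95) = -0.07419, so d_i2 = -13.48 cm; m₂ = −d_i2/d_o2 = +0.6434.
m = m₁·m₂ = (-0.1750)(+0.6434) = -0.113.

m = -0.113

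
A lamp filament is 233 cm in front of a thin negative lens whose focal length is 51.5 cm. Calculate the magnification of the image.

For a negative lens, f = -51.5 cm.
1/d_i = 1/f − 1/d_o = 1/(-51.50) − 1/(233) = -0.02371, so d_i = -42.18 cm.
m = −d_i/d_o = −(-42.18)/(233) = +0.181.
The image is virtual, upright and reduced, on the same side as the object.

m = +0.181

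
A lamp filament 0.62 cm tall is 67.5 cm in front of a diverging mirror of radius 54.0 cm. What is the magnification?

f = R/2 = 54.0/2 = 27.00 cm; for a diverging mirror, f = -27.00 cm.
1/d_i = 1/f − 1/d_o = 1/(-27.00) − 1/(67.5) = -0.05185, so d_i = -19.29 cm.
m = −d_i/d_o = −(-19.29)/(67.5) = +0.286.
The image is virtual, upright and reduced, behind the mirror.

m = +0.286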